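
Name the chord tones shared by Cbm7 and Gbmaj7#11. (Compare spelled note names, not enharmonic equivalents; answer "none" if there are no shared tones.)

Cbm7 = Cb, Ebb, Gb, Bbb.
Gbmaj7#11 = Gb, Bb, Db, F, C.
Shared: Gb.

Gb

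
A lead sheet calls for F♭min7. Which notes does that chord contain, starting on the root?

F♭  A𝄫  C♭  E𝄫

F♭min7: minor seventh on F♭.
root → F♭
3rd (minor 3rd) → A𝄫
5th (perfect 5th) → C♭
7th (minor 7th) → E𝄫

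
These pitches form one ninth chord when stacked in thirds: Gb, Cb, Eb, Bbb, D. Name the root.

Cb

Stacking in thirds gives Cb – Eb – Gb – Bbb – D, so Cb is the root — Cb dominant seventh sharp nine.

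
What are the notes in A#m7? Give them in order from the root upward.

A# – C# – E# – G#

A#m7 is a minor seventh built on A#.
A# — root
C# — minor 3rd
E# — perfect 5th
G# — minor 7th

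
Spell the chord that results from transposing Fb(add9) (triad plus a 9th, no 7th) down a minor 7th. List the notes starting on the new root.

Gb, Bb, Db, Ab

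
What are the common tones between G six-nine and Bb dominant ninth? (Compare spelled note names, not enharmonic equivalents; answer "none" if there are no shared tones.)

G six-nine = G, B, D, E, A.
Bb dominant ninth = B-flat, D, F, A-flat, C.
Shared: D.

D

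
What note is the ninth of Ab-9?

Bb

Ab-9 is built on Ab; its 9th is a major 9th above the root.
A second above A uses the letter B, and the major 9th above Ab is Bb.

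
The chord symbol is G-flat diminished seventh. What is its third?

B-double-flat

G-flat diminished seventh is built on G-flat; its 3rd is a minor 3rd above the root.
A third above G uses the letter B, and the minor 3rd above G-flat is B-double-flat.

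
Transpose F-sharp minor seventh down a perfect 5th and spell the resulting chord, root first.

A perfect 5th down from F# is B, so the new chord is B minor seventh.
Root: B
Minor 3rd (3rd): D
Perfect 5th (5th): F#
Minor 7th (7th): A

B, D, F#, A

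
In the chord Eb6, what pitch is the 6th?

C

Root of Eb6 = Eb. The 6th is a major 6th: Eb up a major 6th → C.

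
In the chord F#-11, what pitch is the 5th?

C#

F#-11 is built on F#; its 5th is a perfect 5th above the root.
A fifth above F uses the letter C, and the perfect 5th above F# is C#.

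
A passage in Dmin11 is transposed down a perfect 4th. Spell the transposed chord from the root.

A, C, E, G, B, D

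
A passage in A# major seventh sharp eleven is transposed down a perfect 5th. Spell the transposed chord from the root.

D♯ F𝄪 A♯ C𝄪 G𝄪

Transposed root: A♯ → D♯ (perfect 5th down). So we spell D♯ major seventh sharp eleven:
Root: D♯
Major 3rd (3rd): F𝄪
Perfect 5th (5th): A♯
Major 7th (7th): C𝄪
Augmented 11th (11th): G𝄪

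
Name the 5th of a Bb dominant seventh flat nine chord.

Bb dominant seventh flat nine is built on B-flat; its 5th is a perfect 5th above the root.
A fifth above B uses the letter F, and the perfect 5th above B-flat is F.

F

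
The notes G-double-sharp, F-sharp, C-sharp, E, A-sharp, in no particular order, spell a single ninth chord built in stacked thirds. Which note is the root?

Arranged so that each adjacent pair is a third by letter name: F-sharp – A-sharp – C-sharp – E – G-double-sharp.
The bottom of that stack, F-sharp, is the root (this is F-sharp dominant seventh sharp nine).

F-sharp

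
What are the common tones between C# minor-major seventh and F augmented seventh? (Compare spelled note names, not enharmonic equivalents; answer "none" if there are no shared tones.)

C# minor-major seventh = C-sharp, E, G-sharp, B-sharp.
F augmented seventh = F, A, C-sharp, E-flat.
Shared: C-sharp.

C-sharp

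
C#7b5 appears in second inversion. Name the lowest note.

C#7b5 in root position is C#–E#–G–B.
Second inversion places the fifth in the bass, which is G.

G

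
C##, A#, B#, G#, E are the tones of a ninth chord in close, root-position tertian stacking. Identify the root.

A#

Arranged so that each adjacent pair is a third by letter name: A# – C## – E – G# – B#.
The bottom of that stack, A#, is the root (this is A# dominant ninth flat five).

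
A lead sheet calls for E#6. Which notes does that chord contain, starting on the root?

E#6: major sixth on E#.
root → E#
3rd (major 3rd) → G##
5th (perfect 5th) → B#
6th (major 6th) → C##

E# G## B# C##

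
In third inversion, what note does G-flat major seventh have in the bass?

F

G-flat major seventh = G-flat–B-flat–D-flat–F. Third inversion → seventh in the bass = F.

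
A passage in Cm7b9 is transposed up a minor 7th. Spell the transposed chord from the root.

Bb, Db, F, Ab, Cb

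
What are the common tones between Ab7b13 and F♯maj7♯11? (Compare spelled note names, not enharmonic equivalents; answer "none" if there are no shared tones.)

none

Ab7b13 = Ab, C, Eb, Gb, Fb.
F♯maj7♯11 = F#, A#, C#, E#, B#.
Shared: none.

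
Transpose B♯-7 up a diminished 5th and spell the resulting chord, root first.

F# – A – C# – E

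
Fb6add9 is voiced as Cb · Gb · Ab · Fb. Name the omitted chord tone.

Db

Fb6add9 = Fb, Ab, Cb, Db, Gb. The voicing lacks the 6th (major 6th), Db.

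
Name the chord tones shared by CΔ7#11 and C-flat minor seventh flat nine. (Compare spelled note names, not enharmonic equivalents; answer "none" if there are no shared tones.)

CΔ7#11 = C, E, G, B, F#.
C-flat minor seventh flat nine = Cb, Ebb, Gb, Bbb, Dbb.
Shared: none.

none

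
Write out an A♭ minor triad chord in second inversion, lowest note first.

Eb  Ab  Cb

A♭ minor triad = Ab–Cb–Eb; second inversion → fifth (Eb) lowest.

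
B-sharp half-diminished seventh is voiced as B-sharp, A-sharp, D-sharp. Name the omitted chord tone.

F-sharp

The full B-sharp half-diminished seventh chord is B-sharp, D-sharp, F-sharp, A-sharp.
Comparing with the voicing, the diminished 5th (5th) — F-sharp — is absent.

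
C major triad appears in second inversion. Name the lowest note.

G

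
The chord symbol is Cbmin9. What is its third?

Ebb

Root of Cbmin9 = Cb. The 3rd is a minor 3rd: Cb up a minor 3rd → Ebb.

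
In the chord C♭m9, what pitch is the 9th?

Root of C♭m9 = Cb. The 9th is a major 9th: Cb up a major 9th → Db.

Db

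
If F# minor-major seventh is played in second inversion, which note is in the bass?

F# minor-major seventh = F-sharp–A–C-sharp–E-sharp. Second inversion → fifth in the bass = C-sharp.

C-sharp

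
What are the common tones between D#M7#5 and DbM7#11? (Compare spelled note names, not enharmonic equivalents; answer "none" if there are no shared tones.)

D#M7#5 = D#, F##, A##, C##.
DbM7#11 = Db, F, Ab, C, G.
Shared: none.

none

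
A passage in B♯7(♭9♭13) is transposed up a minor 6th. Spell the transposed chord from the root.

B# up a minor 6th → G#. New chord: G# dominant seventh flat nine flat thirteen.
root → G#
3rd (major 3rd) → B#
5th (perfect 5th) → D#
7th (minor 7th) → F#
9th (minor 9th) → A
13th (minor 13th) → E

G#, B#, D#, F#, A, E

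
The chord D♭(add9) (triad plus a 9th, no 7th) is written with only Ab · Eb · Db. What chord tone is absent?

D♭(add9) = Db, F, Ab, Eb. The voicing lacks the 3rd (major 3rd), F.

F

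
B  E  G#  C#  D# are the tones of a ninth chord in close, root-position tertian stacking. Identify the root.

Stacking in thirds gives C# – E – G# – B – D#, so C# is the root — C# minor ninth.

C#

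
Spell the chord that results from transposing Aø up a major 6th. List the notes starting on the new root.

Transposed root: A → F# (major 6th up). So we spell F# half-diminished seventh:
root → F#
3rd (minor 3rd) → A
5th (diminished 5th) → C
7th (minor 7th) → E

F#, A, C, E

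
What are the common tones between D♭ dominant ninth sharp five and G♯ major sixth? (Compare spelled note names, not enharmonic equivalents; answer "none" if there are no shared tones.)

none

D♭ dominant ninth sharp five: D-flat F A C-flat E-flat
G♯ major sixth: G-sharp B-sharp D-sharp E-sharp
Common to both → none.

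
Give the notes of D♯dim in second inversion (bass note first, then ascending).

A D# F#

In root position, D♯dim is D#–F#–A.
Second inversion puts the fifth (A) in the bass.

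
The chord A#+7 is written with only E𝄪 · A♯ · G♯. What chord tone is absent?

The full A#+7 chord is A♯, C𝄪, E𝄪, G♯.
Comparing with the voicing, the major 3rd (3rd) — C𝄪 — is absent.

C𝄪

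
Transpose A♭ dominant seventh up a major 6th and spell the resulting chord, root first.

F – A – C – E-flat

A-flat up a major 6th → F. New chord: F dominant seventh.
root → F
3rd (major 3rd) → A
5th (perfect 5th) → C
7th (minor 7th) → E-flat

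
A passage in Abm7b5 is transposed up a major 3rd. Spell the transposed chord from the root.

C  Eb  Gb  Bb

A major 3rd up from Ab is C, so the new chord is C half-diminished seventh.
root → C
3rd (minor 3rd) → Eb
5th (diminished 5th) → Gb
7th (minor 7th) → Bb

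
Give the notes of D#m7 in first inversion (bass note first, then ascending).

D#m7 = D#–F#–A#–C#; first inversion → third (F#) lowest.

F#, A#, C#, D#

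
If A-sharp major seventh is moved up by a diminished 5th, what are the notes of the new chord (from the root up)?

A# up a diminished 5th → E. New chord: E major seventh.
- root: E
- major 3rd: G#
- perfect 5th: B
- major 7th: D#

E – G# – B – D#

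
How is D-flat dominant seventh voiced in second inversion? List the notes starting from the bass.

Ab, Cb, Db, F

In root position, D-flat dominant seventh is Db–F–Ab–Cb.
Second inversion puts the fifth (Ab) in the bass.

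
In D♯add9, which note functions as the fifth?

Root of D♯add9 = D#. The 5th is a perfect 5th: D# up a perfect 5th → A#.

A#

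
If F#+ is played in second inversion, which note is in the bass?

F#+ in root position is F♯–A♯–C𝄪.
Second inversion places the fifth in the bass, which is C𝄪.

C𝄪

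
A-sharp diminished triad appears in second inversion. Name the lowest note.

A-sharp diminished triad = A#–C#–E. Second inversion → fifth in the bass = E.

E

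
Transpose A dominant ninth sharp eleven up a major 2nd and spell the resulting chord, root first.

B D-sharp F-sharp A C-sharp E-sharp

A up a major 2nd → B. New chord: B dominant ninth sharp eleven.
- root: B
- major 3rd: D-sharp
- perfect 5th: F-sharp
- minor 7th: A
- major 9th: C-sharp
- augmented 11th: E-sharp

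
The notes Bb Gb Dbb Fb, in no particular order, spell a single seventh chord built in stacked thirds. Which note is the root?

Arranged so that each adjacent pair is a third by letter name: Gb – Bb – Dbb – Fb.
The bottom of that stack, Gb, is the root (this is Gb dominant seventh flat five).

Gb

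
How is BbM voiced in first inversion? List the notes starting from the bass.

D  F  Bb

In root position, BbM is Bb–D–F.
First inversion puts the third (D) in the bass.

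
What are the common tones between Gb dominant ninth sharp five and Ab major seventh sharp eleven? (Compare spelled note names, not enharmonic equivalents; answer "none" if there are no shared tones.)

D A-flat

Gb dominant ninth sharp five = G-flat, B-flat, D, F-flat, A-flat.
Ab major seventh sharp eleven = A-flat, C, E-flat, G, D.
Shared: D, A-flat.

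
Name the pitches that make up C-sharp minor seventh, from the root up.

Root C-sharp, quality minor seventh:
Root: C-sharp
Minor 3rd (3rd): E
Perfect 5th (5th): G-sharp
Minor 7th (7th): B

C-sharp, E, G-sharp, B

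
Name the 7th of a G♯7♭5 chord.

F#

G♯7♭5 is built on G#; its 7th is a minor 7th above the root.
A seventh above G uses the letter F, and the minor 7th above G# is F#.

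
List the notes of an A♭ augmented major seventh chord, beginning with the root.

Ab, C, E, G

A♭ augmented major seventh is an augmented major seventh built on Ab.
root → Ab
3rd (major 3rd) → C
5th (augmented 5th) → E
7th (major 7th) → G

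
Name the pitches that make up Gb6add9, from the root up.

Gb  Bb  Db  Eb  Ab

Gb6add9 is a six-nine built on Gb.
root → Gb
3rd (major 3rd) → Bb
5th (perfect 5th) → Db
6th (major 6th) → Eb
9th (major 9th) → Ab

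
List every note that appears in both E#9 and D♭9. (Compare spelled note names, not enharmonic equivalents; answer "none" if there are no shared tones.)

none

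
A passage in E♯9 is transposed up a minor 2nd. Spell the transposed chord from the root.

Transposed root: E# → F# (minor 2nd up). So we spell F# dominant ninth:
Root: F#
Major 3rd (3rd): A#
Perfect 5th (5th): C#
Minor 7th (7th): E
Major 9th (9th): G#

F# – A# – C# – E – G#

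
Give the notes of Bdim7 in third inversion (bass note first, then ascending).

In root position, Bdim7 is B–D–F–A♭.
Third inversion puts the seventh (A♭) in the bass.

A♭ B D F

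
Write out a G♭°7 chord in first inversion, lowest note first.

In root position, G♭°7 is Gb–Bbb–Dbb–Fbb.
First inversion puts the third (Bbb) in the bass.

Bbb, Dbb, Fbb, Gb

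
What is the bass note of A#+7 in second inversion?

E##

A#+7 = A#–C##–E##–G#. Second inversion → fifth in the bass = E##.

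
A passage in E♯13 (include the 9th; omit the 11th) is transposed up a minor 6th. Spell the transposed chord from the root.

A minor 6th up from E# is C#, so the new chord is C# dominant thirteenth.
C# — root
E# — major 3rd
G# — perfect 5th
B — minor 7th
D# — major 9th
A# — major 13th

C#  E#  G#  B  D#  A#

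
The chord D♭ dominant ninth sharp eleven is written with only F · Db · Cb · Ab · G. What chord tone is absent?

D♭ dominant ninth sharp eleven = Db, F, Ab, Cb, Eb, G. The voicing lacks the 9th (major 9th), Eb.

Eb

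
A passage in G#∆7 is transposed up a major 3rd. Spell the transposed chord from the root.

B#  D##  F##  A##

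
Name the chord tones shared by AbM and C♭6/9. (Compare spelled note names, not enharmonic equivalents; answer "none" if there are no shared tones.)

Ab Eb

AbM = Ab, C, Eb.
C♭6/9 = Cb, Eb, Gb, Ab, Db.
Shared: Ab, Eb.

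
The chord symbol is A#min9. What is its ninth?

B#

A#min9 is built on A#; its 9th is a major 9th above the root.
A second above A uses the letter B, and the major 9th above A# is B#.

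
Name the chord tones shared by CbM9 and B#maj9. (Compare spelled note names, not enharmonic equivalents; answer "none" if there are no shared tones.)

CbM9: Cb Eb Gb Bb Db
B#maj9: B# D## F## A## C##
Common to both → none.

none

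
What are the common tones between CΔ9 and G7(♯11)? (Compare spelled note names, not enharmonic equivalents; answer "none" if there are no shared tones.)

CΔ9 = C, E, G, B, D.
G7(♯11) = G, B, D, F, C#.
Shared: G, B, D.

G, B, D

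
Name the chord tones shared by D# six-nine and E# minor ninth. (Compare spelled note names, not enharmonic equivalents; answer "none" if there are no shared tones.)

D-sharp F-double-sharp B-sharp E-sharp

D# six-nine: D-sharp F-double-sharp A-sharp B-sharp E-sharp
E# minor ninth: E-sharp G-sharp B-sharp D-sharp F-double-sharp
Common to both → D-sharp, F-double-sharp, B-sharp, E-sharp.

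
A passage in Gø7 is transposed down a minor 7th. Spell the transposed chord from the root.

A minor 7th down from G is A, so the new chord is A half-diminished seventh.
A — root
C — minor 3rd
Eb — diminished 5th
G — minor 7th

A C Eb G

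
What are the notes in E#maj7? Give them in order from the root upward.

E♯, G𝄪, B♯, D𝄪

E#maj7: major seventh on E♯.
Root: E♯
Major 3rd (3rd): G𝄪
Perfect 5th (5th): B♯
Major 7th (7th): D𝄪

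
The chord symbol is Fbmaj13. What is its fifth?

Fbmaj13 is built on Fb; its 5th is a perfect 5th above the root.
A fifth above F uses the letter C, and the perfect 5th above Fb is Cb.

Cb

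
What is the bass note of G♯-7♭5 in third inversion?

F#

G♯-7♭5 = G#–B–D–F#. Third inversion → seventh in the bass = F#.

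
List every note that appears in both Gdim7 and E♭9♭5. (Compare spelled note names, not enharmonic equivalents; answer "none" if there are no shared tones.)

G Db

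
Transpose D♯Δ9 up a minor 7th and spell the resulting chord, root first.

A minor 7th up from D♯ is C♯, so the new chord is C♯ major ninth.
root → C♯
3rd (major 3rd) → E♯
5th (perfect 5th) → G♯
7th (major 7th) → B♯
9th (major 9th) → D♯

C♯ E♯ G♯ B♯ D♯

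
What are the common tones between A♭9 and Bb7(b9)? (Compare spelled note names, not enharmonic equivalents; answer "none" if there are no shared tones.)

A♭, B♭

A♭9 = A♭, C, E♭, G♭, B♭.
Bb7(b9) = B♭, D, F, A♭, C♭.
Shared: A♭, B♭.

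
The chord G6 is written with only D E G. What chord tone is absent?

B

The full G6 chord is G, B, D, E.
Comparing with the voicing, the major 3rd (3rd) — B — is absent.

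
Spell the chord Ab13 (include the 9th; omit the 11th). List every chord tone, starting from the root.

A♭  C  E♭  G♭  B♭  F

Ab13 is a dominant thirteenth built on A♭.
root → A♭
3rd (major 3rd) → C
5th (perfect 5th) → E♭
7th (minor 7th) → G♭
9th (major 9th) → B♭
13th (major 13th) → F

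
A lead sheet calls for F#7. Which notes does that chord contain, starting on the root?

F#  A#  C#  E

F#7 is a dominant seventh built on F#.
Root: F#
Major 3rd (3rd): A#
Perfect 5th (5th): C#
Minor 7th (7th): E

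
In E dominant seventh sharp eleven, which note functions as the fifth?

B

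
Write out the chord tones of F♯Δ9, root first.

F♯, A♯, C♯, E♯, G♯

Root F♯, quality major ninth:
- root: F♯
- major 3rd: A♯
- perfect 5th: C♯
- major 7th: E♯
- major 9th: G♯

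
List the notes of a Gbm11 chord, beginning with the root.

Gb, Bbb, Db, Fb, Ab, Cb

Gbm11 is a minor eleventh built on Gb.
- root: Gb
- minor 3rd: Bbb
- perfect 5th: Db
- minor 7th: Fb
- major 9th: Ab
- perfect 11th: Cb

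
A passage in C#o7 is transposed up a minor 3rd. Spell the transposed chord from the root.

E G Bb Db

Transposed root: C# → E (minor 3rd up). So we spell E diminished seventh:
root → E
3rd (minor 3rd) → G
5th (diminished 5th) → Bb
7th (diminished 7th) → Db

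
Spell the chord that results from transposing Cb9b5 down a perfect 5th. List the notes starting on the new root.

Fb – Ab – Cbb – Ebb – Gb

Transposed root: Cb → Fb (perfect 5th down). So we spell Fb dominant ninth flat five:
- root: Fb
- major 3rd: Ab
- diminished 5th: Cbb
- minor 7th: Ebb
- major 9th: Gb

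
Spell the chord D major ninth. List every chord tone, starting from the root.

D, F-sharp, A, C-sharp, E

D major ninth: major ninth on D.
root → D
3rd (major 3rd) → F-sharp
5th (perfect 5th) → A
7th (major 7th) → C-sharp
9th (major 9th) → E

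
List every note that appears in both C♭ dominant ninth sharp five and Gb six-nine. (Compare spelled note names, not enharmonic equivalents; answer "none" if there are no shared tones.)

E-flat – D-flat

C♭ dominant ninth sharp five = C-flat, E-flat, G, B-double-flat, D-flat.
Gb six-nine = G-flat, B-flat, D-flat, E-flat, A-flat.
Shared: E-flat, D-flat.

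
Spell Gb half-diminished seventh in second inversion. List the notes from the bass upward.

In root position, Gb half-diminished seventh is G-flat–B-double-flat–D-double-flat–F-flat.
Second inversion puts the fifth (D-double-flat) in the bass.

D-double-flat, F-flat, G-flat, B-double-flat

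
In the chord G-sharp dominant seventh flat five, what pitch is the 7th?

G-sharp dominant seventh flat five is built on G-sharp; its 7th is a minor 7th above the root.
A seventh above G uses the letter F, and the minor 7th above G-sharp is F-sharp.

F-sharp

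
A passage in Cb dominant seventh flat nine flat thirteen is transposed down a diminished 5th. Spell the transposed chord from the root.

F, A, C, Eb, Gb, Db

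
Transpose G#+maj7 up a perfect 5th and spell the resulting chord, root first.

D#  F##  A##  C##

A perfect 5th up from G# is D#, so the new chord is D# augmented major seventh.
Root: D#
Major 3rd (3rd): F##
Augmented 5th (5th): A##
Major 7th (7th): C##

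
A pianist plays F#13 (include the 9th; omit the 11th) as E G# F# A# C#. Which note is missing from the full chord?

F#13 = F#, A#, C#, E, G#, D#. The voicing lacks the 13th (major 13th), D#.

D#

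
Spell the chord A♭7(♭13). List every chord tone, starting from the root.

A♭7(♭13) is a dominant seventh flat thirteen built on Ab.
Ab — root
C — major 3rd
Eb — perfect 5th
Gb — minor 7th
Fb — minor 13th

Ab  C  Eb  Gb  Fb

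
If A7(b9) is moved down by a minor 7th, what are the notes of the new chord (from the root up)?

A minor 7th down from A is B, so the new chord is B dominant seventh flat nine.
root → B
3rd (major 3rd) → D♯
5th (perfect 5th) → F♯
7th (minor 7th) → A
9th (minor 9th) → C

B, D♯, F♯, A, C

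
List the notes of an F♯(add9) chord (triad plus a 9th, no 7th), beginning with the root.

F#, A#, C#, G#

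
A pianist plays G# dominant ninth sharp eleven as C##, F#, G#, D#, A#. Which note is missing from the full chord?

B#

G# dominant ninth sharp eleven = G#, B#, D#, F#, A#, C##. The voicing lacks the 3rd (major 3rd), B#.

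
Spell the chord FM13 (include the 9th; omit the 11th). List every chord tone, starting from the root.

F – A – C – E – G – D

FM13 is a major thirteenth built on F.
- root: F
- major 3rd: A
- perfect 5th: C
- major 7th: E
- major 9th: G
- major 13th: D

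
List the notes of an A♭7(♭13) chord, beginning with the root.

Ab – C – Eb – Gb – Fb

Root Ab, quality dominant seventh flat thirteen:
Root: Ab
Major 3rd (3rd): C
Perfect 5th (5th): Eb
Minor 7th (7th): Gb
Minor 13th (13th): Fb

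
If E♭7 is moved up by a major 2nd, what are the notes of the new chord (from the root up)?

F, A, C, E♭

A major 2nd up from E♭ is F, so the new chord is F dominant seventh.
Root: F
Major 3rd (3rd): A
Perfect 5th (5th): C
Minor 7th (7th): E♭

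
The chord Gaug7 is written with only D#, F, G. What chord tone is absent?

B

Gaug7 = G, B, D#, F. The voicing lacks the 3rd (major 3rd), B.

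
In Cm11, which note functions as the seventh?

Bb

Cm11 is built on C; its 7th is a minor 7th above the root.
A seventh above C uses the letter B, and the minor 7th above C is Bb.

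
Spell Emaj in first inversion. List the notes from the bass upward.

G♯ – B – E

Emaj = E–G♯–B; first inversion → third (G♯) lowest.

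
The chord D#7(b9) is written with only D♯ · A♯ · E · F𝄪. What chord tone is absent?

C♯

The full D#7(b9) chord is D♯, F𝄪, A♯, C♯, E.
Comparing with the voicing, the minor 7th (7th) — C♯ — is absent.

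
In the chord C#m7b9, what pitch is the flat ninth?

C#m7b9 is built on C#; its 9th is a minor 9th above the root.
A second above C uses the letter D, and the minor 9th above C# is D.

D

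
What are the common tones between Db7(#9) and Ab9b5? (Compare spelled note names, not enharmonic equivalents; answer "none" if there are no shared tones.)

Ab

Db7(#9): Db F Ab Cb E
Ab9b5: Ab C Ebb Gb Bb
Common to both → Ab.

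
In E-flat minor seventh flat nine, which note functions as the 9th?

Fb

E-flat minor seventh flat nine is built on Eb; its 9th is a minor 9th above the root.
A second above E uses the letter F, and the minor 9th above Eb is Fb.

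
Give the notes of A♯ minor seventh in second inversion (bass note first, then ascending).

E-sharp, G-sharp, A-sharp, C-sharp

A♯ minor seventh = A-sharp–C-sharp–E-sharp–G-sharp; second inversion → fifth (E-sharp) lowest.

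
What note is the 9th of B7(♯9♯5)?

C##

Root of B7(♯9♯5) = B. The 9th is an augmented 9th: B up an augmented 9th → C##.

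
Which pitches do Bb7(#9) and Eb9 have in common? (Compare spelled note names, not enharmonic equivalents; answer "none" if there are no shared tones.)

Bb7(#9) = Bb, D, F, Ab, C#.
Eb9 = Eb, G, Bb, Db, F.
Shared: Bb, F.

Bb  F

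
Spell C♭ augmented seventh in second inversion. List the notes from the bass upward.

G – B𝄫 – C♭ – E♭

C♭ augmented seventh = C♭–E♭–G–B𝄫; second inversion → fifth (G) lowest.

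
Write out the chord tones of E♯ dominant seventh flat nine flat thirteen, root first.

E-sharp, G-double-sharp, B-sharp, D-sharp, F-sharp, C-sharp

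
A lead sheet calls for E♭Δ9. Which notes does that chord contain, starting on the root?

Eb, G, Bb, D, F

E♭Δ9 is a major ninth built on Eb.
- root: Eb
- major 3rd: G
- perfect 5th: Bb
- major 7th: D
- major 9th: F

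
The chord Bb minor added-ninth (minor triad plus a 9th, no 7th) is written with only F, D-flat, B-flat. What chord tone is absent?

Bb minor added-ninth = B-flat, D-flat, F, C. The voicing lacks the 9th (major 9th), C.

C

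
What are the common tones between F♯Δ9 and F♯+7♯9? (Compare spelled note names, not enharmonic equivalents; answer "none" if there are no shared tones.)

F#, A#

F♯Δ9 = F#, A#, C#, E#, G#.
F♯+7♯9 = F#, A#, C##, E, G##.
Shared: F#, A#.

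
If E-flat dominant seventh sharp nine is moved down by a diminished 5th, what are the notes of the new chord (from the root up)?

Transposed root: E♭ → A (diminished 5th down). So we spell A dominant seventh sharp nine:
A — root
C♯ — major 3rd
E — perfect 5th
G — minor 7th
B♯ — augmented 9th

A, C♯, E, G, B♯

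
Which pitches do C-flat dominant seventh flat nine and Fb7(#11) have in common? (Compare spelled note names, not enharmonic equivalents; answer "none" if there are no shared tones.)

C♭

C-flat dominant seventh flat nine: C♭ E♭ G♭ B𝄫 D𝄫
Fb7(#11): F♭ A♭ C♭ E𝄫 B♭
Common to both → C♭.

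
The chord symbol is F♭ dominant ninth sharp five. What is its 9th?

F♭ dominant ninth sharp five is built on Fb; its 9th is a major 9th above the root.
A second above F uses the letter G, and the major 9th above Fb is Gb.

Gb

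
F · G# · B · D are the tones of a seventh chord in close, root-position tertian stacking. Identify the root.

G#

Arranged so that each adjacent pair is a third by letter name: G# – B – D – F.
The bottom of that stack, G#, is the root (this is G# diminished seventh).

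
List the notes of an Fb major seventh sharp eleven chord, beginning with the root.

Fb, Ab, Cb, Eb, Bb

Root Fb, quality major seventh sharp eleven:
- root: Fb
- major 3rd: Ab
- perfect 5th: Cb
- major 7th: Eb
- augmented 11th: Bb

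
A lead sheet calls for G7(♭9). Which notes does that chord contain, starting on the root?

G, B, D, F, Ab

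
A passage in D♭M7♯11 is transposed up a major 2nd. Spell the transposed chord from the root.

A major 2nd up from Db is Eb, so the new chord is Eb major seventh sharp eleven.
- root: Eb
- major 3rd: G
- perfect 5th: Bb
- major 7th: D
- augmented 11th: A

Eb, G, Bb, D, A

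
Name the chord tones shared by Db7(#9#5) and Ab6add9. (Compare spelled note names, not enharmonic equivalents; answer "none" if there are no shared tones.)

Db7(#9#5) = D♭, F, A, C♭, E.
Ab6add9 = A♭, C, E♭, F, B♭.
Shared: F.

F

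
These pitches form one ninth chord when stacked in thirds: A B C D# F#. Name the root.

B

Stacking in thirds gives B – D# – F# – A – C, so B is the root — B dominant seventh flat nine.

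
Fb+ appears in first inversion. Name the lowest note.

Ab

Fb+ = Fb–Ab–C. First inversion → third in the bass = Ab.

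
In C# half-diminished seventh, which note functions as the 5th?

C# half-diminished seventh is built on C-sharp; its 5th is a diminished 5th above the root.
A fifth above C uses the letter G, and the diminished 5th above C-sharp is G.

G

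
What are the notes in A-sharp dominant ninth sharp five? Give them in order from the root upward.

A-sharp – C-double-sharp – E-double-sharp – G-sharp – B-sharp

Root A-sharp, quality dominant ninth sharp five:
Root: A-sharp
Major 3rd (3rd): C-double-sharp
Augmented 5th (5th): E-double-sharp
Minor 7th (7th): G-sharp
Major 9th (9th): B-sharp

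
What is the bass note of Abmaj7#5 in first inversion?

Abmaj7#5 = Ab–C–E–G. First inversion → third in the bass = C.

C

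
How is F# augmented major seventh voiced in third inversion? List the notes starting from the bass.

F# augmented major seventh = F-sharp–A-sharp–C-double-sharp–E-sharp; third inversion → seventh (E-sharp) lowest.

E-sharp, F-sharp, A-sharp, C-double-sharp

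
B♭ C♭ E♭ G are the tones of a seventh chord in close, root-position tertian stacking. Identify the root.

C♭

Arranged so that each adjacent pair is a third by letter name: C♭ – E♭ – G – B♭.
The bottom of that stack, C♭, is the root (this is C♭ augmented major seventh).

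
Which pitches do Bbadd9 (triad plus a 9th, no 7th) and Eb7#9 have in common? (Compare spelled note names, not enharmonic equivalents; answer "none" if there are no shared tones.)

Bbadd9: Bb D F C
Eb7#9: Eb G Bb Db F#
Common to both → Bb.

Bb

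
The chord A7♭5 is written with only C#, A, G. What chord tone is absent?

A7♭5 = A, C#, Eb, G. The voicing lacks the 5th (diminished 5th), Eb.

Eb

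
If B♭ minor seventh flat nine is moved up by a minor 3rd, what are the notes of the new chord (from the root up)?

Db  Fb  Ab  Cb  Ebb

Bb up a minor 3rd → Db. New chord: Db minor seventh flat nine.
- root: Db
- minor 3rd: Fb
- perfect 5th: Ab
- minor 7th: Cb
- minor 9th: Ebb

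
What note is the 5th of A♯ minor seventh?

A♯ minor seventh is built on A-sharp; its 5th is a perfect 5th above the root.
A fifth above A uses the letter E, and the perfect 5th above A-sharp is E-sharp.

E-sharp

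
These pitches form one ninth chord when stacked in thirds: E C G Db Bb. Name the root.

C

Arranged so that each adjacent pair is a third by letter name: C – E – G – Bb – Db.
The bottom of that stack, C, is the root (this is C dominant seventh flat nine).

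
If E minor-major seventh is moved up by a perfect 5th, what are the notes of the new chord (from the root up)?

B  D  F-sharp  A-sharp

Transposed root: E → B (perfect 5th up). So we spell B minor-major seventh:
B — root
D — minor 3rd
F-sharp — perfect 5th
A-sharp — major 7th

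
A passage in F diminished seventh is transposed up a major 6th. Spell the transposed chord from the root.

D  F  A-flat  C-flat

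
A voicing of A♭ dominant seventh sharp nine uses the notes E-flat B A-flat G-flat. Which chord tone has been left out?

C

A♭ dominant seventh sharp nine = A-flat, C, E-flat, G-flat, B. The voicing lacks the 3rd (major 3rd), C.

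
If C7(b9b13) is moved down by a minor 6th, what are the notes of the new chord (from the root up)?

C down a minor 6th → E. New chord: E dominant seventh flat nine flat thirteen.
root → E
3rd (major 3rd) → G#
5th (perfect 5th) → B
7th (minor 7th) → D
9th (minor 9th) → F
13th (minor 13th) → C

E  G#  B  D  F  C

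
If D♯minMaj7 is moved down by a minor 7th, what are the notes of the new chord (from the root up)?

E# – G# – B# – D##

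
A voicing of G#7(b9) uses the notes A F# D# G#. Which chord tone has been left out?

B#

The full G#7(b9) chord is G#, B#, D#, F#, A.
Comparing with the voicing, the major 3rd (3rd) — B# — is absent.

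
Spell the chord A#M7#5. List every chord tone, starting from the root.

A#M7#5 is an augmented major seventh built on A♯.
root → A♯
3rd (major 3rd) → C𝄪
5th (augmented 5th) → E𝄪
7th (major 7th) → G𝄪

A♯, C𝄪, E𝄪, G𝄪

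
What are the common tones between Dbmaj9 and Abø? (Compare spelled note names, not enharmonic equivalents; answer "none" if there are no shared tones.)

Dbmaj9: D♭ F A♭ C E♭
Abø: A♭ C♭ E𝄫 G♭
Common to both → A♭.

A♭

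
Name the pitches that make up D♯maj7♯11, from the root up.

D#  F##  A#  C##  G##

D♯maj7♯11: major seventh sharp eleven on D#.
root → D#
3rd (major 3rd) → F##
5th (perfect 5th) → A#
7th (major 7th) → C##
11th (augmented 11th) → G##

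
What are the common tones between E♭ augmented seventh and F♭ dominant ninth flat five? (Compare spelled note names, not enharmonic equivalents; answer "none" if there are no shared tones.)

E♭ augmented seventh: E-flat G B D-flat
F♭ dominant ninth flat five: F-flat A-flat C-double-flat E-double-flat G-flat
Common to both → none.

none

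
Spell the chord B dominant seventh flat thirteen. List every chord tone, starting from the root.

B D# F# A G

B dominant seventh flat thirteen: dominant seventh flat thirteen on B.
Root: B
Major 3rd (3rd): D#
Perfect 5th (5th): F#
Minor 7th (7th): A
Minor 13th (13th): G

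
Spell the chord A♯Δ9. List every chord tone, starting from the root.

A#  C##  E#  G##  B#

Root A#, quality major ninth:
A# — root
C## — major 3rd
E# — perfect 5th
G## — major 7th
B# — major 9th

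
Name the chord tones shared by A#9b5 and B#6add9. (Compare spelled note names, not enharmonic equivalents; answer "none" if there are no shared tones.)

C## – B#

A#9b5: A# C## E G# B#
B#6add9: B# D## F## G## C##
Common to both → C##, B#.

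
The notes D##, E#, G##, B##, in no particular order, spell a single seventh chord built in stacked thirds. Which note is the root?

E#

Arranged so that each adjacent pair is a third by letter name: E# – G## – B## – D##.
The bottom of that stack, E#, is the root (this is E# augmented major seventh).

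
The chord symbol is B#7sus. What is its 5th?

F𝄪

Root of B#7sus = B♯. The 5th is a perfect 5th: B♯ up a perfect 5th → F𝄪.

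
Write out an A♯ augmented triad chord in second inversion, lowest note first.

In root position, A♯ augmented triad is A#–C##–E##.
Second inversion puts the fifth (E##) in the bass.

E##  A#  C##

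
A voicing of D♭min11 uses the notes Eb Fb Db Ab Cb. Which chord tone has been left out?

The full D♭min11 chord is Db, Fb, Ab, Cb, Eb, Gb.
Comparing with the voicing, the perfect 11th (11th) — Gb — is absent.

Gb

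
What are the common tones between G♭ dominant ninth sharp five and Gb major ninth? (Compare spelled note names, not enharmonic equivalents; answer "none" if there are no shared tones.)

G-flat – B-flat – A-flat

G♭ dominant ninth sharp five = G-flat, B-flat, D, F-flat, A-flat.
Gb major ninth = G-flat, B-flat, D-flat, F, A-flat.
Shared: G-flat, B-flat, A-flat.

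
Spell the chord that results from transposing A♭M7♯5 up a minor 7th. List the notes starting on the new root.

Transposed root: Ab → Gb (minor 7th up). So we spell Gb augmented major seventh:
Root: Gb
Major 3rd (3rd): Bb
Augmented 5th (5th): D
Major 7th (7th): F

Gb, Bb, D, F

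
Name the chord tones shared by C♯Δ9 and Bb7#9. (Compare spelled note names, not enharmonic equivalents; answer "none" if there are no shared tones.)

C♯Δ9 = C#, E#, G#, B#, D#.
Bb7#9 = Bb, D, F, Ab, C#.
Shared: C#.

C#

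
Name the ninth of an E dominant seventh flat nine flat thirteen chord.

E dominant seventh flat nine flat thirteen is built on E; its 9th is a minor 9th above the root.
A second above E uses the letter F, and the minor 9th above E is F.

F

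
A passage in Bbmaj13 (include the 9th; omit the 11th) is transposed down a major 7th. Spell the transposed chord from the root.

Cb, Eb, Gb, Bb, Db, Ab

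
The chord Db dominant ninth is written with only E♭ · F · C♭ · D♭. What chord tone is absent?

A♭

The full Db dominant ninth chord is D♭, F, A♭, C♭, E♭.
Comparing with the voicing, the perfect 5th (5th) — A♭ — is absent.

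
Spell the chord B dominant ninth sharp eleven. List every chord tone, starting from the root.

B  D#  F#  A  C#  E#

B dominant ninth sharp eleven is a dominant ninth sharp eleven built on B.
B — root
D# — major 3rd
F# — perfect 5th
A — minor 7th
C# — major 9th
E# — augmented 11th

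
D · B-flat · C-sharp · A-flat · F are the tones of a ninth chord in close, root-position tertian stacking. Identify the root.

Arranged so that each adjacent pair is a third by letter name: B-flat – D – F – A-flat – C-sharp.
The bottom of that stack, B-flat, is the root (this is B-flat dominant seventh sharp nine).

B-flat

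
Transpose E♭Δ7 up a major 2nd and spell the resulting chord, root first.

F, A, C, E

Transposed root: Eb → F (major 2nd up). So we spell F major seventh:
root → F
3rd (major 3rd) → A
5th (perfect 5th) → C
7th (major 7th) → E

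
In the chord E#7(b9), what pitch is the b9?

Root of E#7(b9) = E#. The 9th is a minor 9th: E# up a minor 9th → F#.

F#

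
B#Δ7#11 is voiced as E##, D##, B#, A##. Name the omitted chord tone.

F##

B#Δ7#11 = B#, D##, F##, A##, E##. The voicing lacks the 5th (perfect 5th), F##.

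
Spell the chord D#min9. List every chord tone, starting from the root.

D#, F#, A#, C#, E#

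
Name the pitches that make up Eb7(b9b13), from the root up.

Eb G Bb Db Fb Cb

Eb7(b9b13): dominant seventh flat nine flat thirteen on Eb.
root → Eb
3rd (major 3rd) → G
5th (perfect 5th) → Bb
7th (minor 7th) → Db
9th (minor 9th) → Fb
13th (minor 13th) → Cb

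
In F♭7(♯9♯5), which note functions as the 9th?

F♭7(♯9♯5) is built on Fb; its 9th is an augmented 9th above the root.
A second above F uses the letter G, and the augmented 9th above Fb is G.

G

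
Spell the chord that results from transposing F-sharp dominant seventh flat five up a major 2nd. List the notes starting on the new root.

G# – B# – D – F#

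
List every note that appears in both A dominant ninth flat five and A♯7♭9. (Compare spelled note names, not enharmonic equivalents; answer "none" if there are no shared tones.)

B

A dominant ninth flat five: A C# Eb G B
A♯7♭9: A# C## E# G# B
Common to both → B.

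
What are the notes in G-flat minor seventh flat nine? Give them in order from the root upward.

G-flat  B-double-flat  D-flat  F-flat  A-double-flat

G-flat minor seventh flat nine is a minor seventh flat nine built on G-flat.
G-flat — root
B-double-flat — minor 3rd
D-flat — perfect 5th
F-flat — minor 7th
A-double-flat — minor 9th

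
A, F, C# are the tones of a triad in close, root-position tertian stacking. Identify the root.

Arranged so that each adjacent pair is a third by letter name: F – A – C#.
The bottom of that stack, F, is the root (this is F augmented triad).

F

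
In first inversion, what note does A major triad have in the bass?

C♯

A major triad in root position is A–C♯–E.
First inversion places the third in the bass, which is C♯.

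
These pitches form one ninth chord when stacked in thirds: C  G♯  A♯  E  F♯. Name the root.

Stacking in thirds gives F♯ – A♯ – C – E – G♯, so F♯ is the root — F♯ dominant ninth flat five.

F♯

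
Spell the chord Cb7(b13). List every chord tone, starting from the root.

Cb – Eb – Gb – Bbb – Abb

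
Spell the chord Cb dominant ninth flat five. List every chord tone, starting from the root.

C♭, E♭, G𝄫, B𝄫, D♭

Cb dominant ninth flat five is a dominant ninth flat five built on C♭.
- root: C♭
- major 3rd: E♭
- diminished 5th: G𝄫
- minor 7th: B𝄫
- major 9th: D♭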